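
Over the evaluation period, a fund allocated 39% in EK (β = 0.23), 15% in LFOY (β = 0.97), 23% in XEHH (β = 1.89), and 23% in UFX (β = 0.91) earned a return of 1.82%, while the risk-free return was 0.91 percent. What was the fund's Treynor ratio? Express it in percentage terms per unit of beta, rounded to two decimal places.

β_P = 0.39×0.23 + 0.15×0.97 + 0.23×1.89 + 0.23×0.91 = 0.8792
Treynor = (R_P − R_f) / β_P = (1.82% − 0.91%) / 0.8792 = 0.91% / 0.8792 = 1.04%

1.04%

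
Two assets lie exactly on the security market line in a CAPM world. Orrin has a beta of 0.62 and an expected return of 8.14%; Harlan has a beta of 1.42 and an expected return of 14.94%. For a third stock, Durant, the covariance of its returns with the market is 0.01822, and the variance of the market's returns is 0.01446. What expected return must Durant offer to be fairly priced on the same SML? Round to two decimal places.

MRP = (14.94% − 8.14%) / (1.42 − 0.62) = 8.5000%
R_f = 8.14% − 0.62 × 8.5000% = 2.8700%
β_Durant = Cov / Var(R_m) = 0.01822 / 0.01446 = 1.2600
E(R_Durant) = R_f + β × MRP = 2.8700% + 1.2600 × 8.5000% = 13.58%

13.58%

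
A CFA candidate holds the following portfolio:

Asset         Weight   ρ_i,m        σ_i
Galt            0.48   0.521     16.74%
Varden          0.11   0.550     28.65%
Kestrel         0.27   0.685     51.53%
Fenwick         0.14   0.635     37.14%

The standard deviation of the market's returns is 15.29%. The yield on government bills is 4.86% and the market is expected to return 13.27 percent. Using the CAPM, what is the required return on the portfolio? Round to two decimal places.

β_Galt = 0.521 × 16.74% / 15.29% = 0.5704
β_Varden = 0.550 × 28.65% / 15.29% = 1.0306
β_Kestrel = 0.685 × 51.53% / 15.29% = 2.3086
β_Fenwick = 0.635 × 37.14% / 15.29% = 1.5424
β_P = Σ w_i β_i = 0.48×0.5704 + 0.11×1.0306 + 0.27×2.3086 + 0.14×1.5424 = 1.2264
MRP = 13.27% − 4.86% = 8.41%
E(R_P) = R_f + β_P × MRP = 4.86% + 1.2264 × 8.41% = 15.17%

15.17%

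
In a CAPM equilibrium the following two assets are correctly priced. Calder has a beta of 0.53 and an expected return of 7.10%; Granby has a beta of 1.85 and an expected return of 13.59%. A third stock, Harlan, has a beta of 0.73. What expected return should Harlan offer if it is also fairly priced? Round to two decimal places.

MRP (SML slope) = (13.59% − 7.10%) / (1.85 − 0.53) = 6.49% / 1.32 = 4.9167%
R_f (intercept) = 7.10% − 0.53 × 4.9167% = 4.4941%
E(R_Harlan) = R_f + β × MRP = 4.4941% + 0.73 × 4.9167% = 8.08%

8.08%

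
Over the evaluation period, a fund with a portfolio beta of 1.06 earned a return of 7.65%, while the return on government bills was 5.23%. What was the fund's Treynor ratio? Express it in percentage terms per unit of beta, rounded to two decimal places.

2.28%

Treynor = (R_P − R_f) / β_P = (7.65% − 5.23%) / 1.0600 = 2.42% / 1.0600 = 2.28%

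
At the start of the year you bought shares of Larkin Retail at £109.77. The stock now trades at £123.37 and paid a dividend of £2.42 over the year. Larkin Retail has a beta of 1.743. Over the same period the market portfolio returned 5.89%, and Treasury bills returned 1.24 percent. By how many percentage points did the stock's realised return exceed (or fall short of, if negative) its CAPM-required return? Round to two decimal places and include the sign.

Realised HPR = (P1 + D1 − P0) / P0 = (123.37 + 2.42 − 109.77) / 109.77 = 16.02 / 109.77 = 14.5942%
MRP = 5.89% − 1.24% = 4.65%
CAPM required = R_f + β·MRP = 1.24% + 1.743 × 4.65% = 9.34495%
α = realised − required = 14.5942% − 9.34495% = +5.25%

+5.25%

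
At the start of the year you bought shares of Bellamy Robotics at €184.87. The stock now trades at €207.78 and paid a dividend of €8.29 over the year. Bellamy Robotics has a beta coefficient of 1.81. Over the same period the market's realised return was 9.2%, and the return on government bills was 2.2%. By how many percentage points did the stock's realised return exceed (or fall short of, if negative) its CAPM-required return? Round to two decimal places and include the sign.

Realised HPR = (P1 + D1 − P0) / P0 = (207.78 + 8.29 − 184.87) / 184.87 = 31.20 / 184.87 = 16.8767%
MRP = 9.2% − 2.2% = 7.00%
CAPM required = R_f + β·MRP = 2.2% + 1.81 × 7.0% = 14.8700%
α = realised − required = 16.8767% − 14.8700% = +2.01%

+2.01%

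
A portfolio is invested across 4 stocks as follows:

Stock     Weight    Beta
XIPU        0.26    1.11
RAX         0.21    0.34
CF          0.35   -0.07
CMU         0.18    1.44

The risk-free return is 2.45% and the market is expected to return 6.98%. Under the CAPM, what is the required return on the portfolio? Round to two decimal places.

β_P = Σ w_i β_i = 0.26×1.11 + 0.21×0.34 + 0.35×-0.07 + 0.18×1.44 = 0.5947
MRP = 6.98% − 2.45% = 4.53%
E(R_P) = R_f + β_P × MRP = 2.45% + 0.5947 × 4.53% = 5.14%

5.14%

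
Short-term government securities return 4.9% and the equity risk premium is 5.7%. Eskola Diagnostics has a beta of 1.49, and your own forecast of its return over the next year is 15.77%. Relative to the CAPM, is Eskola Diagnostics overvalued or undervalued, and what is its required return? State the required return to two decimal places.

Undervalued; required return 13.39%

Required return = R_f + β·MRP = 4.9% + 1.49 × 5.7% = 13.39%
Forecast 15.77% > required 13.39% → the stock plots above the SML → undervalued.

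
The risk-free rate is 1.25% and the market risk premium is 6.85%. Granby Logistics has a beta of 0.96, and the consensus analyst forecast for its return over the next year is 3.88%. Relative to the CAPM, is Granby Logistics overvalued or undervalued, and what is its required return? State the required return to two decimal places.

Required return = R_f + β·MRP = 1.25% + 0.96 × 6.85% = 7.83%
Forecast 3.88% < required 7.83% → the stock plots below the SML → overvalued.

Overvalued; required return 7.83%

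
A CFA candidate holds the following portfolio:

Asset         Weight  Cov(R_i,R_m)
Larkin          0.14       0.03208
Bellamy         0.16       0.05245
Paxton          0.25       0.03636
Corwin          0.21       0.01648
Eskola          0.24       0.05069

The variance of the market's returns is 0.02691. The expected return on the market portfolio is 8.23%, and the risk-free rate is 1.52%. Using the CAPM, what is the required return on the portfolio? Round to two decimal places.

10.90%

β_Larkin = 0.03208 / 0.02691 = 1.1921
β_Bellamy = 0.05245 / 0.02691 = 1.9491
β_Paxton = 0.03636 / 0.02691 = 1.3512
β_Corwin = 0.01648 / 0.02691 = 0.6124
β_Eskola = 0.05069 / 0.02691 = 1.8837
β_P = Σ w_i β_i = 0.14×1.1921 + 0.16×1.9491 + 0.25×1.3512 + 0.21×0.6124 + 0.24×1.8837 = 1.3972
MRP = 8.23% − 1.52% = 6.71%
E(R_P) = R_f + β_P × MRP = 1.52% + 1.3972 × 6.71% = 10.90%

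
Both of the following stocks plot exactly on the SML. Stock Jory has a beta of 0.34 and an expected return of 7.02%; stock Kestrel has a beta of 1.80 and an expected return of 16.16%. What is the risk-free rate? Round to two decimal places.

Both satisfy E(R) = R_f + β·MRP, so the slope of the SML is
MRP = (16.16% − 7.02%) / (1.80 − 0.34) = 9.14% / 1.46 = 6.2603%
R_f = E(R_Jory) − β_Jory·MRP = 7.02% − 0.34 × 6.2603% = 4.8915%

4.89%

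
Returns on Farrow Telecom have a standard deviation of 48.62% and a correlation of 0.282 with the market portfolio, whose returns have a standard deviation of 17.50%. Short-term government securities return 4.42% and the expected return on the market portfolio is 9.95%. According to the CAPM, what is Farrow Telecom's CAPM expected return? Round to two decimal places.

β = ρ × σ_i / σ_m = 0.282 × 48.62% / 17.50% = 0.7835
MRP = 9.95% − 4.42% = 5.53%
E(R) = 4.42% + 0.7835 × 5.53% = 8.75%

8.75%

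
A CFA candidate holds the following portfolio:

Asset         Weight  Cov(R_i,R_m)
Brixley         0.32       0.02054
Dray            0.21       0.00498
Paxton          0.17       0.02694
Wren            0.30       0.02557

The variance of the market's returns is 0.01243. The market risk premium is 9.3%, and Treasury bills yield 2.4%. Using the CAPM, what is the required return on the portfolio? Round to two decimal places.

17.27%

β_Brixley = 0.02054 / 0.01243 = 1.6525
β_Dray = 0.00498 / 0.01243 = 0.4006
β_Paxton = 0.02694 / 0.01243 = 2.1673
β_Wren = 0.02557 / 0.01243 = 2.0571
β_P = Σ w_i β_i = 0.32×1.6525 + 0.21×0.4006 + 0.17×2.1673 + 0.30×2.0571 = 1.5985
E(R_P) = R_f + β_P × MRP = 2.4% + 1.5985 × 9.3% = 17.27%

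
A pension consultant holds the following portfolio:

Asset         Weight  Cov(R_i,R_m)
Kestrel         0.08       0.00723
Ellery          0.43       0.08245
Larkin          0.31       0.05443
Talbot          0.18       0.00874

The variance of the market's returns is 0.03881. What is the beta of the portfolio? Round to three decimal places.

1.404

β_Kestrel = 0.00723 / 0.03881 = 0.1863
β_Ellery = 0.08245 / 0.03881 = 2.1245
β_Larkin = 0.05443 / 0.03881 = 1.4025
β_Talbot = 0.00874 / 0.03881 = 0.2252
β_P = Σ w_i β_i = 0.08×0.1863 + 0.43×2.1245 + 0.31×1.4025 + 0.18×0.2252 = 1.4038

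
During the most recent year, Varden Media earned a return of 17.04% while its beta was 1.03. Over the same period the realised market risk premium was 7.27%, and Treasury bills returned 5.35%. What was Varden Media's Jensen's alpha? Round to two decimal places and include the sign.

+4.20%

CAPM benchmark = R_f + β(R_m − R_f) = 5.35% + 1.03 × 7.27% = 12.8381%
α = actual − benchmark = 17.04% − 12.8381% = +4.20%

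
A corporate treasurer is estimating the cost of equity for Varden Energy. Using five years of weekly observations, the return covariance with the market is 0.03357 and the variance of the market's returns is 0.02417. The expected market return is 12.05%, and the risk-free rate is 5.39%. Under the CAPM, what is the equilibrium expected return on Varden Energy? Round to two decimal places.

14.64%

β = Cov(R_i, R_m) / Var(R_m) = 0.03357 / 0.02417 = 1.3889
MRP = 12.05% − 5.39% = 6.66%
E(R) = R_f + β × MRP = 5.39% + 1.3889 × 6.66% = 14.64%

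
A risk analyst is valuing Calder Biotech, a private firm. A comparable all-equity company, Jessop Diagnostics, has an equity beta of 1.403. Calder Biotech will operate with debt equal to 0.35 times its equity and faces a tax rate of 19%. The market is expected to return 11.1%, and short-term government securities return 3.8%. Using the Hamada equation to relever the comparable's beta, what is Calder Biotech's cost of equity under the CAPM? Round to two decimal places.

16.95%

β_L = β_U × [1 + (1 − t)(D/E)] = 1.403 × [1 + (1 − 0.19) × 0.35]
    = 1.403 × [1 + 0.81 × 0.35] = 1.403 × 1.2835 = 1.8008
MRP = 11.1% − 3.8% = 7.30%
E(R) = R_f + β_L × MRP = 3.8% + 1.8008 × 7.3% = 16.95%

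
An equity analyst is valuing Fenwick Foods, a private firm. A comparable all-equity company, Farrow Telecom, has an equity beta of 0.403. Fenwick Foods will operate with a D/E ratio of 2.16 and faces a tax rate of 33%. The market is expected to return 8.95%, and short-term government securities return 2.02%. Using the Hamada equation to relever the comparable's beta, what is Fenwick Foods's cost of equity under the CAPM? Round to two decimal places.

β_L = β_U × [1 + (1 − t)(D/E)] = 0.403 × [1 + (1 − 0.33) × 2.16]
    = 0.403 × [1 + 0.67 × 2.16] = 0.403 × 2.4472 = 0.9862
MRP = 8.95% − 2.02% = 6.93%
E(R) = R_f + β_L × MRP = 2.02% + 0.9862 × 6.93% = 8.85%

8.85%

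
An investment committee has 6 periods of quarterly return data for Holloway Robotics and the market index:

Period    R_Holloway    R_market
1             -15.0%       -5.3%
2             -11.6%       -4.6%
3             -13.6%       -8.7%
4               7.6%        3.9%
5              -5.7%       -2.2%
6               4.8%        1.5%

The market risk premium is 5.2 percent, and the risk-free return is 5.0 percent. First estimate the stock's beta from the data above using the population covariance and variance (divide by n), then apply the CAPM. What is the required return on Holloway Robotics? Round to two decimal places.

15.36%

Mean R_i = (-15.0 − 11.6 − 13.6 + 7.6 − 5.7 + 4.8) / 6 = -5.5833%
Mean R_m = (-5.3 − 4.6 − 8.7 + 3.9 − 2.2 + 1.5) / 6 = -2.5667%
Σ(R_i − R̄_i)(R_m − R̄_m) = 214.5767  ⇒  Cov = 214.5767 / 6 = 35.7628
Σ(R_m − R̄_m)² = 107.7133  ⇒  Var(R_m) = 107.7133 / 6 = 17.9522
β = Cov / Var(R_m) = 35.7628 / 17.9522 = 1.9921
E(R) = R_f + β × MRP = 5.0% + 1.9921 × 5.2% = 15.36%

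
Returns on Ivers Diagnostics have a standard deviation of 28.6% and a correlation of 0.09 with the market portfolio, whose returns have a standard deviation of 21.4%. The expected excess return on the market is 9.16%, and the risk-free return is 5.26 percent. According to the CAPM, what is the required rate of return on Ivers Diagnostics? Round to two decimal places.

6.36%

β = ρ × σ_i / σ_m = 0.09 × 28.6% / 21.4% = 0.1203
E(R) = 5.26% + 0.1203 × 9.16% = 6.36%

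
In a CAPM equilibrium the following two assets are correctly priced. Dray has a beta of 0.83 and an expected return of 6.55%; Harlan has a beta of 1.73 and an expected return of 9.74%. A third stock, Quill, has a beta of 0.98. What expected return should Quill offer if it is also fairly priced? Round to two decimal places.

7.08%

MRP (SML slope) = (9.74% − 6.55%) / (1.73 − 0.83) = 3.19% / 0.90 = 3.5444%
R_f (intercept) = 6.55% − 0.83 × 3.5444% = 3.6081%
E(R_Quill) = R_f + β × MRP = 3.6081% + 0.98 × 3.5444% = 7.08%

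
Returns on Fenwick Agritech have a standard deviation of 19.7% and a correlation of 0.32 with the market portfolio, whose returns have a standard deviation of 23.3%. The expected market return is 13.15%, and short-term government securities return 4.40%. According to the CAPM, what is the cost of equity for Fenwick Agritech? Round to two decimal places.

6.77%

β = ρ × σ_i / σ_m = 0.32 × 19.7% / 23.3% = 0.2706
MRP = 13.15% − 4.40% = 8.75%
E(R) = 4.40% + 0.2706 × 8.75% = 6.77%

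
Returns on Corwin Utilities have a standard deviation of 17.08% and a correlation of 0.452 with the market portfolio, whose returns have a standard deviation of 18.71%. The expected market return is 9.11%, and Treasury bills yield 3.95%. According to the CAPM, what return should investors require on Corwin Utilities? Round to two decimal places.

6.08%

β = ρ × σ_i / σ_m = 0.452 × 17.08% / 18.71% = 0.4126
MRP = 9.11% − 3.95% = 5.16%
E(R) = 3.95% + 0.4126 × 5.16% = 6.08%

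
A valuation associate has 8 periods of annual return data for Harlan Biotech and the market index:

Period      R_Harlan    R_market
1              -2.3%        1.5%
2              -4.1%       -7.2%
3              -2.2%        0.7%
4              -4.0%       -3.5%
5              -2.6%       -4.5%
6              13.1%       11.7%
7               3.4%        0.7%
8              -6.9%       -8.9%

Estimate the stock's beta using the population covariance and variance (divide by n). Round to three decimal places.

Mean R_i = (-2.3 − 4.1 − 2.2 − 4.0 − 2.6 + 13.1 + 3.4 − 6.9) / 8 = -0.7000%
Mean R_m = (1.5 − 7.2 + 0.7 − 3.5 − 4.5 + 11.7 + 0.7 − 8.9) / 8 = -1.1875%
Σ(R_i − R̄_i)(R_m − R̄_m) = 260.6400  ⇒  Cov = 260.6400 / 8 = 32.5800
Σ(R_m − R̄_m)² = 292.3888  ⇒  Var(R_m) = 292.3888 / 8 = 36.5486
β = Cov / Var(R_m) = 32.5800 / 36.5486 = 0.8914

0.891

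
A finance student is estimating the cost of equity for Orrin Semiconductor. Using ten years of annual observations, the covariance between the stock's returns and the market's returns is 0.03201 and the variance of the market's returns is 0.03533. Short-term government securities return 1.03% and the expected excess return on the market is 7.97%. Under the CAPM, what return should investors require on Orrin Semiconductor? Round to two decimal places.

β = Cov(R_i, R_m) / Var(R_m) = 0.03201 / 0.03533 = 0.9060
E(R) = R_f + β × MRP = 1.03% + 0.9060 × 7.97% = 8.25%

8.25%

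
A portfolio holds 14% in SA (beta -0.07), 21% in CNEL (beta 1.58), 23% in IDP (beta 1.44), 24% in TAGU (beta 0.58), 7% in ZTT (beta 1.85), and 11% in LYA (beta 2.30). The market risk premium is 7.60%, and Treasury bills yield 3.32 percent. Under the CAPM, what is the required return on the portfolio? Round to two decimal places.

12.25%

β_P = Σ w_i β_i = 0.14×-0.07 + 0.21×1.58 + 0.23×1.44 + 0.24×0.58 + 0.07×1.85 + 0.11×2.30 = 1.1749
E(R_P) = R_f + β_P × MRP = 3.32% + 1.1749 × 7.60% = 12.25%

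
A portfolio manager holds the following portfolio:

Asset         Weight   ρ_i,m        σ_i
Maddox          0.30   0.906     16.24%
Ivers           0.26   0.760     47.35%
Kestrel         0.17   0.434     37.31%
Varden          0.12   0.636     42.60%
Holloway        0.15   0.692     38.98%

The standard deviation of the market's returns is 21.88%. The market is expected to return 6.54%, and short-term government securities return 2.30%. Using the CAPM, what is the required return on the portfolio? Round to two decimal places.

6.92%

β_Maddox = 0.906 × 16.24% / 21.88% = 0.6725
β_Ivers = 0.760 × 47.35% / 21.88% = 1.6447
β_Kestrel = 0.434 × 37.31% / 21.88% = 0.7401
β_Varden = 0.636 × 42.60% / 21.88% = 1.2383
β_Holloway = 0.692 × 38.98% / 21.88% = 1.2328
β_P = Σ w_i β_i = 0.30×0.6725 + 0.26×1.6447 + 0.17×0.7401 + 0.12×1.2383 + 0.15×1.2328 = 1.0887
MRP = 6.54% − 2.30% = 4.24%
E(R_P) = R_f + β_P × MRP = 2.30% + 1.0887 × 4.24% = 6.92%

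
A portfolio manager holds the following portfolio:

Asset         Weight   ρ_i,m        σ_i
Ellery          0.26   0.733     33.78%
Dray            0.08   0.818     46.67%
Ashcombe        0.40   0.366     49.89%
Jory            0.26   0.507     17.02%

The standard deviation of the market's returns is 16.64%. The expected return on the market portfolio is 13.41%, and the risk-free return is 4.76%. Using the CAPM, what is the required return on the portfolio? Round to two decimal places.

β_Ellery = 0.733 × 33.78% / 16.64% = 1.4880
β_Dray = 0.818 × 46.67% / 16.64% = 2.2942
β_Ashcombe = 0.366 × 49.89% / 16.64% = 1.0973
β_Jory = 0.507 × 17.02% / 16.64% = 0.5186
β_P = Σ w_i β_i = 0.26×1.4880 + 0.08×2.2942 + 0.40×1.0973 + 0.26×0.5186 = 1.1442
MRP = 13.41% − 4.76% = 8.65%
E(R_P) = R_f + β_P × MRP = 4.76% + 1.1442 × 8.65% = 14.66%

14.66%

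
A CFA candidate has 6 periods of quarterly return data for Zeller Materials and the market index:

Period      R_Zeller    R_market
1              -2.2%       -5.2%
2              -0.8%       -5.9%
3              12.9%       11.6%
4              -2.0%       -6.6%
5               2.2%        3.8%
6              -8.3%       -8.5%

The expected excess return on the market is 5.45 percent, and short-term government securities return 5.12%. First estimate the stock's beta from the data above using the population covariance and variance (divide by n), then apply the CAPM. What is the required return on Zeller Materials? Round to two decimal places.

9.75%

Mean R_i = (-2.2 − 0.8 + 12.9 − 2.0 + 2.2 − 8.3) / 6 = 0.3000%
Mean R_m = (-5.2 − 5.9 + 11.6 − 6.6 + 3.8 − 8.5) / 6 = -1.8000%
Σ(R_i − R̄_i)(R_m − R̄_m) = 261.1500  ⇒  Cov = 261.1500 / 6 = 43.5250
Σ(R_m − R̄_m)² = 307.2200  ⇒  Var(R_m) = 307.2200 / 6 = 51.2033
β = Cov / Var(R_m) = 43.5250 / 51.2033 = 0.8500
E(R) = R_f + β × MRP = 5.12% + 0.8500 × 5.45% = 9.75%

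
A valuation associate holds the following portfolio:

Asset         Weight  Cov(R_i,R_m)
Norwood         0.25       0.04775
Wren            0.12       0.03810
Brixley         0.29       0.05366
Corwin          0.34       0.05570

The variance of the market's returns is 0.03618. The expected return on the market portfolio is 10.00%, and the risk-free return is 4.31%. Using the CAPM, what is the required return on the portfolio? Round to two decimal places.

β_Norwood = 0.04775 / 0.03618 = 1.3198
β_Wren = 0.03810 / 0.03618 = 1.0531
β_Brixley = 0.05366 / 0.03618 = 1.4831
β_Corwin = 0.05570 / 0.03618 = 1.5395
β_P = Σ w_i β_i = 0.25×1.3198 + 0.12×1.0531 + 0.29×1.4831 + 0.34×1.5395 = 1.4099
MRP = 10.00% − 4.31% = 5.69%
E(R_P) = R_f + β_P × MRP = 4.31% + 1.4099 × 5.69% = 12.33%

12.33%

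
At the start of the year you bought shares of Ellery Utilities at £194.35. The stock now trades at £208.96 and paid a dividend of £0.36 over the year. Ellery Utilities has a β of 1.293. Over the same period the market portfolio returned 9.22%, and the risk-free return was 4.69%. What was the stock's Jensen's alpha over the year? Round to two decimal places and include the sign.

-2.84%

Realised HPR = (P1 + D1 − P0) / P0 = (208.96 + 0.36 − 194.35) / 194.35 = 14.97 / 194.35 = 7.7026%
MRP = 9.22% − 4.69% = 4.53%
CAPM required = R_f + β·MRP = 4.69% + 1.293 × 4.53% = 10.54729%
α = realised − required = 7.7026% − 10.54729% = -2.84%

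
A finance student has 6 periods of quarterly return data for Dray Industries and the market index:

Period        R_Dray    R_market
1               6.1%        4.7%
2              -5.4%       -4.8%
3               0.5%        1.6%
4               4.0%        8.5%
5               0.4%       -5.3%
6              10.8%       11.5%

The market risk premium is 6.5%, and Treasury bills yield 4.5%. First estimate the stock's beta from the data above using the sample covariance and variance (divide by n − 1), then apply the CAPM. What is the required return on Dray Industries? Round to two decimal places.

9.09%

Mean R_i = (6.1 − 5.4 + 0.5 + 4.0 + 0.4 + 10.8) / 6 = 2.7333%
Mean R_m = (4.7 − 4.8 + 1.6 + 8.5 − 5.3 + 11.5) / 6 = 2.7000%
Σ(R_i − R̄_i)(R_m − R̄_m) = 167.1900  ⇒  Cov = 167.1900 / 5 = 33.4380
Σ(R_m − R̄_m)² = 236.5400  ⇒  Var(R_m) = 236.5400 / 5 = 47.3080
β = Cov / Var(R_m) = 33.4380 / 47.3080 = 0.7068
E(R) = R_f + β × MRP = 4.5% + 0.7068 × 6.5% = 9.09%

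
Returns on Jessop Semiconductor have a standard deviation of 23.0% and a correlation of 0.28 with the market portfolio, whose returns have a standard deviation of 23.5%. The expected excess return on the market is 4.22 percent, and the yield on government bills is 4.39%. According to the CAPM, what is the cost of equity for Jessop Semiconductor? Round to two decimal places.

5.55%

β = ρ × σ_i / σ_m = 0.28 × 23.0% / 23.5% = 0.2740
E(R) = 4.39% + 0.2740 × 4.22% = 5.55%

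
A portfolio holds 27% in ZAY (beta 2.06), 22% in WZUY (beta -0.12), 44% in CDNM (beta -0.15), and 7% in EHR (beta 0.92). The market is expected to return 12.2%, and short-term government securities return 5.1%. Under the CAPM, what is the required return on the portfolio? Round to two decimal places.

β_P = Σ w_i β_i = 0.27×2.06 + 0.22×-0.12 + 0.44×-0.15 + 0.07×0.92 = 0.5282
MRP = 12.2% − 5.1% = 7.10%
E(R_P) = R_f + β_P × MRP = 5.1% + 0.5282 × 7.1% = 8.85%

8.85%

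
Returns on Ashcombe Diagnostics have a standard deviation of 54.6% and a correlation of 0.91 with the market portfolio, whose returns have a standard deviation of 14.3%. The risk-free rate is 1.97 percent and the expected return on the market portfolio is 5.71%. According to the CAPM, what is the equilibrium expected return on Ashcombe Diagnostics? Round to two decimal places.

14.96%

β = ρ × σ_i / σ_m = 0.91 × 54.6% / 14.3% = 3.4745
MRP = 5.71% − 1.97% = 3.74%
E(R) = 1.97% + 3.4745 × 3.74% = 14.96%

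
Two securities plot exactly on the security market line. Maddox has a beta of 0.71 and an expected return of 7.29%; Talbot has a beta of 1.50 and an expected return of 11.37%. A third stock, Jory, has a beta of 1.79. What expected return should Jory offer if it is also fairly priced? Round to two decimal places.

12.87%

MRP (SML slope) = (11.37% − 7.29%) / (1.50 − 0.71) = 4.08% / 0.79 = 5.1646%
R_f (intercept) = 7.29% − 0.71 × 5.1646% = 3.6231%
E(R_Jory) = R_f + β × MRP = 3.6231% + 1.79 × 5.1646% = 12.87%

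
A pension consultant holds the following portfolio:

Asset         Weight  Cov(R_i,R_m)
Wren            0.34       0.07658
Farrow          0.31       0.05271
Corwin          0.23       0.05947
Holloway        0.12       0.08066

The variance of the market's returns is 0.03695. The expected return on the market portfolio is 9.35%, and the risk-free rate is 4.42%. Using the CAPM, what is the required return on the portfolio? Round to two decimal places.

β_Wren = 0.07658 / 0.03695 = 2.0725
β_Farrow = 0.05271 / 0.03695 = 1.4265
β_Corwin = 0.05947 / 0.03695 = 1.6095
β_Holloway = 0.08066 / 0.03695 = 2.1829
β_P = Σ w_i β_i = 0.34×2.0725 + 0.31×1.4265 + 0.23×1.6095 + 0.12×2.1829 = 1.7790
MRP = 9.35% − 4.42% = 4.93%
E(R_P) = R_f + β_P × MRP = 4.42% + 1.7790 × 4.93% = 13.19%

13.19%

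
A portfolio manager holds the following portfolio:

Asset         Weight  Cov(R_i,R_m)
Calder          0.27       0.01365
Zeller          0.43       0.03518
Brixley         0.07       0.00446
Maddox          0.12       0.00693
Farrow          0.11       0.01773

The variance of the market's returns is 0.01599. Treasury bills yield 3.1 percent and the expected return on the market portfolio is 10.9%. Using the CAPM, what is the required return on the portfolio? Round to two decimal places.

13.79%

β_Calder = 0.01365 / 0.01599 = 0.8537
β_Zeller = 0.03518 / 0.01599 = 2.2001
β_Brixley = 0.00446 / 0.01599 = 0.2789
β_Maddox = 0.00693 / 0.01599 = 0.4334
β_Farrow = 0.01773 / 0.01599 = 1.1088
β_P = Σ w_i β_i = 0.27×0.8537 + 0.43×2.2001 + 0.07×0.2789 + 0.12×0.4334 + 0.11×1.1088 = 1.3700
MRP = 10.9% − 3.1% = 7.80%
E(R_P) = R_f + β_P × MRP = 3.1% + 1.3700 × 7.8% = 13.79%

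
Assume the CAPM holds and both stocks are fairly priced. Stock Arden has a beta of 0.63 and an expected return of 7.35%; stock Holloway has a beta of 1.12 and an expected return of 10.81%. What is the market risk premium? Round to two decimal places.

7.06%

Both satisfy E(R) = R_f + β·MRP, so the slope of the SML is
MRP = (10.81% − 7.35%) / (1.12 − 0.63) = 3.46% / 0.49 = 7.0612%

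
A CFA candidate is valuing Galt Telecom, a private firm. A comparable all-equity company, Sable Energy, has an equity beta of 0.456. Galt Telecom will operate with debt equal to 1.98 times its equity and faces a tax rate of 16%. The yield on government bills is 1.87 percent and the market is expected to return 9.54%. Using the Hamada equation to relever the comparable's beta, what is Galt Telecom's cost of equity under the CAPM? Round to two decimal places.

β_L = β_U × [1 + (1 − t)(D/E)] = 0.456 × [1 + (1 − 0.16) × 1.98]
    = 0.456 × [1 + 0.84 × 1.98] = 0.456 × 2.6632 = 1.2144
MRP = 9.54% − 1.87% = 7.67%
E(R) = R_f + β_L × MRP = 1.87% + 1.2144 × 7.67% = 11.18%

11.18%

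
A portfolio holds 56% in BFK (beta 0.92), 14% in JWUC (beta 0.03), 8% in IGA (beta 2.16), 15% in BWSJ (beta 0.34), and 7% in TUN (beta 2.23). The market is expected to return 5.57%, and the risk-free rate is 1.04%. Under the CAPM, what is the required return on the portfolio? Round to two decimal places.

β_P = Σ w_i β_i = 0.56×0.92 + 0.14×0.03 + 0.08×2.16 + 0.15×0.34 + 0.07×2.23 = 0.8993
MRP = 5.57% − 1.04% = 4.53%
E(R_P) = R_f + β_P × MRP = 1.04% + 0.8993 × 4.53% = 5.11%

5.11%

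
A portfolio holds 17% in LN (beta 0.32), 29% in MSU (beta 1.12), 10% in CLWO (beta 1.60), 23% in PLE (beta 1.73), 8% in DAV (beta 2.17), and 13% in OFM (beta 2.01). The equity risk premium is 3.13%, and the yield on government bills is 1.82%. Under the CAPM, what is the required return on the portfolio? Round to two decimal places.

6.11%

β_P = Σ w_i β_i = 0.17×0.32 + 0.29×1.12 + 0.10×1.60 + 0.23×1.73 + 0.08×2.17 + 0.13×2.01 = 1.3720
E(R_P) = R_f + β_P × MRP = 1.82% + 1.3720 × 3.13% = 6.11%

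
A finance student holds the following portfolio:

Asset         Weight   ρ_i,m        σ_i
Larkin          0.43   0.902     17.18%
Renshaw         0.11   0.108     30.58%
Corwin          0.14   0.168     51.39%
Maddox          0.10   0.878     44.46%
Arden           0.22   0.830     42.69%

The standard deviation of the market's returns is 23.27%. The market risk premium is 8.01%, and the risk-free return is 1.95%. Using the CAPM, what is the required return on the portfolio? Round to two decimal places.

8.81%

β_Larkin = 0.902 × 17.18% / 23.27% = 0.6659
β_Renshaw = 0.108 × 30.58% / 23.27% = 0.1419
β_Corwin = 0.168 × 51.39% / 23.27% = 0.3710
β_Maddox = 0.878 × 44.46% / 23.27% = 1.6775
β_Arden = 0.830 × 42.69% / 23.27% = 1.5227
β_P = Σ w_i β_i = 0.43×0.6659 + 0.11×0.1419 + 0.14×0.3710 + 0.10×1.6775 + 0.22×1.5227 = 0.8566
E(R_P) = R_f + β_P × MRP = 1.95% + 0.8566 × 8.01% = 8.81%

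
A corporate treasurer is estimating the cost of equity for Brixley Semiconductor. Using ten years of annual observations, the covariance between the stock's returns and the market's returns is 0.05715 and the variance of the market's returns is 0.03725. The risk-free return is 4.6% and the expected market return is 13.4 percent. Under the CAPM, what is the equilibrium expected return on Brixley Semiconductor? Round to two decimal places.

β = Cov(R_i, R_m) / Var(R_m) = 0.05715 / 0.03725 = 1.5342
MRP = 13.4% − 4.6% = 8.80%
E(R) = R_f + β × MRP = 4.6% + 1.5342 × 8.8% = 18.10%

18.10%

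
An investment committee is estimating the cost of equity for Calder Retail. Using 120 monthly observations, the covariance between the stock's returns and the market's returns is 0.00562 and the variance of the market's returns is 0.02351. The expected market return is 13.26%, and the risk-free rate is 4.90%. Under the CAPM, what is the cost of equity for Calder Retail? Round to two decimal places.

6.90%

β = Cov(R_i, R_m) / Var(R_m) = 0.00562 / 0.02351 = 0.2390
MRP = 13.26% − 4.90% = 8.36%
E(R) = R_f + β × MRP = 4.90% + 0.2390 × 8.36% = 6.90%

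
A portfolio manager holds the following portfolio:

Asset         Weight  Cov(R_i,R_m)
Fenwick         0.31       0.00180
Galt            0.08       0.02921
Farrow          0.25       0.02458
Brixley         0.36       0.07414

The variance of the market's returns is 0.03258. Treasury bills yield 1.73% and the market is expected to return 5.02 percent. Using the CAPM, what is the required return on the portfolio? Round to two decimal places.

β_Fenwick = 0.00180 / 0.03258 = 0.0552
β_Galt = 0.02921 / 0.03258 = 0.8966
β_Farrow = 0.02458 / 0.03258 = 0.7545
β_Brixley = 0.07414 / 0.03258 = 2.2756
β_P = Σ w_i β_i = 0.31×0.0552 + 0.08×0.8966 + 0.25×0.7545 + 0.36×2.2756 = 1.0967
MRP = 5.02% − 1.73% = 3.29%
E(R_P) = R_f + β_P × MRP = 1.73% + 1.0967 × 3.29% = 5.34%

5.34%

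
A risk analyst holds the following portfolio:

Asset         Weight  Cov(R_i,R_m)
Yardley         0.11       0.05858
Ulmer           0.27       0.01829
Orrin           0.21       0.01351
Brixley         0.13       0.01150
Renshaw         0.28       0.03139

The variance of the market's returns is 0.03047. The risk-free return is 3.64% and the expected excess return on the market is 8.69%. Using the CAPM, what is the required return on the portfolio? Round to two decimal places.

β_Yardley = 0.05858 / 0.03047 = 1.9225
β_Ulmer = 0.01829 / 0.03047 = 0.6003
β_Orrin = 0.01351 / 0.03047 = 0.4434
β_Brixley = 0.01150 / 0.03047 = 0.3774
β_Renshaw = 0.03139 / 0.03047 = 1.0302
β_P = Σ w_i β_i = 0.11×1.9225 + 0.27×0.6003 + 0.21×0.4434 + 0.13×0.3774 + 0.28×1.0302 = 0.8042
E(R_P) = R_f + β_P × MRP = 3.64% + 0.8042 × 8.69% = 10.63%

10.63%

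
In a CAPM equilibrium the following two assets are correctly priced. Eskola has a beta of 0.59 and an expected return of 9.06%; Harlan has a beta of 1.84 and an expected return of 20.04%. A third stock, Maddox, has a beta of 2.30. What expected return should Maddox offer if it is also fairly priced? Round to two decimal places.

24.08%

MRP (SML slope) = (20.04% − 9.06%) / (1.84 − 0.59) = 10.98% / 1.25 = 8.7840%
R_f (intercept) = 9.06% − 0.59 × 8.7840% = 3.8774%
E(R_Maddox) = R_f + β × MRP = 3.8774% + 2.30 × 8.7840% = 24.08%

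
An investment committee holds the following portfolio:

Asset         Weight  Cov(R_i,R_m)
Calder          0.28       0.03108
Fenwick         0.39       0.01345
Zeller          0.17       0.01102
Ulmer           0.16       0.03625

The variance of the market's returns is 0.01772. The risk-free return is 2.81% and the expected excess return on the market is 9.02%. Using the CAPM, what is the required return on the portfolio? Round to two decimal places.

β_Calder = 0.03108 / 0.01772 = 1.7540
β_Fenwick = 0.01345 / 0.01772 = 0.7590
β_Zeller = 0.01102 / 0.01772 = 0.6219
β_Ulmer = 0.03625 / 0.01772 = 2.0457
β_P = Σ w_i β_i = 0.28×1.7540 + 0.39×0.7590 + 0.17×0.6219 + 0.16×2.0457 = 1.2202
E(R_P) = R_f + β_P × MRP = 2.81% + 1.2202 × 9.02% = 13.82%

13.82%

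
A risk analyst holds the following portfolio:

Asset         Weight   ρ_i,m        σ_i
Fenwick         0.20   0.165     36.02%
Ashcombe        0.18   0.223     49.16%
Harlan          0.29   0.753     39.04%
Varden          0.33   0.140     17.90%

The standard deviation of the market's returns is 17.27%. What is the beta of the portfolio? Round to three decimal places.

0.725

β_Fenwick = 0.165 × 36.02% / 17.27% = 0.3441
β_Ashcombe = 0.223 × 49.16% / 17.27% = 0.6348
β_Harlan = 0.753 × 39.04% / 17.27% = 1.7022
β_Varden = 0.140 × 17.90% / 17.27% = 0.1451
β_P = Σ w_i β_i = 0.20×0.3441 + 0.18×0.6348 + 0.29×1.7022 + 0.33×0.1451 = 0.7246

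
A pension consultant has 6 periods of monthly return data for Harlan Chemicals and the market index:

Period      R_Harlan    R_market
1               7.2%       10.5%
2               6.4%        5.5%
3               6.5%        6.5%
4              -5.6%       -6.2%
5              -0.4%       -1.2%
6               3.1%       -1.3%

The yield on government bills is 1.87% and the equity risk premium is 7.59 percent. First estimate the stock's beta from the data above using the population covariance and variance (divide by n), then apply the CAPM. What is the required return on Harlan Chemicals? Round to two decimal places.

Mean R_i = (7.2 + 6.4 + 6.5 − 5.6 − 0.4 + 3.1) / 6 = 2.8667%
Mean R_m = (10.5 + 5.5 + 6.5 − 6.2 − 1.2 − 1.3) / 6 = 2.3000%
Σ(R_i − R̄_i)(R_m − R̄_m) = 144.6600  ⇒  Cov = 144.6600 / 6 = 24.1100
Σ(R_m − R̄_m)² = 192.5800  ⇒  Var(R_m) = 192.5800 / 6 = 32.0967
β = Cov / Var(R_m) = 24.1100 / 32.0967 = 0.7512
E(R) = R_f + β × MRP = 1.87% + 0.7512 × 7.59% = 7.57%

7.57%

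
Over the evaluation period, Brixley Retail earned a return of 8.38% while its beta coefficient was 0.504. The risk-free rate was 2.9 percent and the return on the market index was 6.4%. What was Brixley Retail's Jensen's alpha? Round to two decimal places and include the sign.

+3.72%

Market excess return = 6.4% − 2.9% = 3.50%
CAPM benchmark = R_f + β(R_m − R_f) = 2.9% + 0.504 × 3.5% = 4.6640%
α = actual − benchmark = 8.38% − 4.6640% = +3.72%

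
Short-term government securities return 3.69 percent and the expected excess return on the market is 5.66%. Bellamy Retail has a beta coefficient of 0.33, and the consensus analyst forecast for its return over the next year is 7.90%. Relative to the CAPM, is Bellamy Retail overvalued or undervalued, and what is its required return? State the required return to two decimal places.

Required return = R_f + β·MRP = 3.69% + 0.33 × 5.66% = 5.56%
Forecast 7.90% > required 5.56% → the stock plots above the SML → undervalued.

Undervalued; required return 5.56%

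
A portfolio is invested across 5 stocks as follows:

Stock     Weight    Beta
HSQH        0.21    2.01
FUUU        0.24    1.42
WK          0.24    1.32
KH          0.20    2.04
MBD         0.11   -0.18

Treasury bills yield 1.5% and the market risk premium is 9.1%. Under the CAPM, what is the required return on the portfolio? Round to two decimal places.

14.86%

β_P = Σ w_i β_i = 0.21×2.01 + 0.24×1.42 + 0.24×1.32 + 0.20×2.04 + 0.11×-0.18 = 1.4679
E(R_P) = R_f + β_P × MRP = 1.5% + 1.4679 × 9.1% = 14.86%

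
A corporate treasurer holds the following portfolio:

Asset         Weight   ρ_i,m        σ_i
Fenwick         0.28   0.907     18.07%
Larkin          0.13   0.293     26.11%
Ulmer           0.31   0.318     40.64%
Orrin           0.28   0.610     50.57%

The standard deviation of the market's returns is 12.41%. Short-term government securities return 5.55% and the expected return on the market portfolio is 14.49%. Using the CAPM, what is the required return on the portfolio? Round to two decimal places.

β_Fenwick = 0.907 × 18.07% / 12.41% = 1.3207
β_Larkin = 0.293 × 26.11% / 12.41% = 0.6165
β_Ulmer = 0.318 × 40.64% / 12.41% = 1.0414
β_Orrin = 0.610 × 50.57% / 12.41% = 2.4857
β_P = Σ w_i β_i = 0.28×1.3207 + 0.13×0.6165 + 0.31×1.0414 + 0.28×2.4857 = 1.4688
MRP = 14.49% − 5.55% = 8.94%
E(R_P) = R_f + β_P × MRP = 5.55% + 1.4688 × 8.94% = 18.68%

18.68%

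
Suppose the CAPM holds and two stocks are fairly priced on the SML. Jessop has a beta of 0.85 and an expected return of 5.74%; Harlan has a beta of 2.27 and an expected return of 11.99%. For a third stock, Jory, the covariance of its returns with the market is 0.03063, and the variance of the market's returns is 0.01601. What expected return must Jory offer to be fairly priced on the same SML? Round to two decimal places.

10.42%

MRP = (11.99% − 5.74%) / (2.27 − 0.85) = 4.4014%
R_f = 5.74% − 0.85 × 4.4014% = 1.9988%
β_Jory = Cov / Var(R_m) = 0.03063 / 0.01601 = 1.9132
E(R_Jory) = R_f + β × MRP = 1.9988% + 1.9132 × 4.4014% = 10.42%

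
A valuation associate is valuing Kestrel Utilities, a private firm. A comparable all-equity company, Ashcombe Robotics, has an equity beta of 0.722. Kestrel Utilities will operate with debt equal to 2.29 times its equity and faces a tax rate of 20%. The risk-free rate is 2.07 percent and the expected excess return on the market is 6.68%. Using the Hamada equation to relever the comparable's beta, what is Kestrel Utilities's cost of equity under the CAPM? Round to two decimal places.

15.73%

β_L = β_U × [1 + (1 − t)(D/E)] = 0.722 × [1 + (1 − 0.20) × 2.29]
    = 0.722 × [1 + 0.80 × 2.29] = 0.722 × 2.8320 = 2.0447
E(R) = R_f + β_L × MRP = 2.07% + 2.0447 × 6.68% = 15.73%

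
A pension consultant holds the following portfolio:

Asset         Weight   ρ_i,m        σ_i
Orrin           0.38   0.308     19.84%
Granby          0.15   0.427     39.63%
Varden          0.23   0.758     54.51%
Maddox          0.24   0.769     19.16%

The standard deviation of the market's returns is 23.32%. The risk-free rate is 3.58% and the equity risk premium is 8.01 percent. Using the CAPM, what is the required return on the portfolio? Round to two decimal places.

β_Orrin = 0.308 × 19.84% / 23.32% = 0.2620
β_Granby = 0.427 × 39.63% / 23.32% = 0.7256
β_Varden = 0.758 × 54.51% / 23.32% = 1.7718
β_Maddox = 0.769 × 19.16% / 23.32% = 0.6318
β_P = Σ w_i β_i = 0.38×0.2620 + 0.15×0.7256 + 0.23×1.7718 + 0.24×0.6318 = 0.7675
E(R_P) = R_f + β_P × MRP = 3.58% + 0.7675 × 8.01% = 9.73%

9.73%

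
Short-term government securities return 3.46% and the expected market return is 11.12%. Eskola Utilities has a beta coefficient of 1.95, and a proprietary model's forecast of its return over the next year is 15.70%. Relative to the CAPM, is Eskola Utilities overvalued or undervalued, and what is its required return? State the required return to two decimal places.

Overvalued; required return 18.40%

MRP = 11.12% − 3.46% = 7.66%
Required return = R_f + β·MRP = 3.46% + 1.95 × 7.66% = 18.40%
Forecast 15.70% < required 18.40% → the stock plots below the SML → overvalued.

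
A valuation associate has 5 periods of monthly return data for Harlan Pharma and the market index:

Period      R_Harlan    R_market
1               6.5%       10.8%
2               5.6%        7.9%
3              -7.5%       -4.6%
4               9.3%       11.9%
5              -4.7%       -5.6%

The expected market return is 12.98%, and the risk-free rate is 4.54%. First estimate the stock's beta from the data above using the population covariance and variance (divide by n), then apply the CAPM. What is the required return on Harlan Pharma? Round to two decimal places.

Mean R_i = (6.5 + 5.6 − 7.5 + 9.3 − 4.7) / 5 = 1.8400%
Mean R_m = (10.8 + 7.9 − 4.6 + 11.9 − 5.6) / 5 = 4.0800%
Σ(R_i − R̄_i)(R_m − R̄_m) = 248.3940  ⇒  Cov = 248.3940 / 5 = 49.6788
Σ(R_m − R̄_m)² = 289.9480  ⇒  Var(R_m) = 289.9480 / 5 = 57.9896
β = Cov / Var(R_m) = 49.6788 / 57.9896 = 0.8567
MRP = 12.98% − 4.54% = 8.44%
E(R) = R_f + β × MRP = 4.54% + 0.8567 × 8.44% = 11.77%

11.77%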